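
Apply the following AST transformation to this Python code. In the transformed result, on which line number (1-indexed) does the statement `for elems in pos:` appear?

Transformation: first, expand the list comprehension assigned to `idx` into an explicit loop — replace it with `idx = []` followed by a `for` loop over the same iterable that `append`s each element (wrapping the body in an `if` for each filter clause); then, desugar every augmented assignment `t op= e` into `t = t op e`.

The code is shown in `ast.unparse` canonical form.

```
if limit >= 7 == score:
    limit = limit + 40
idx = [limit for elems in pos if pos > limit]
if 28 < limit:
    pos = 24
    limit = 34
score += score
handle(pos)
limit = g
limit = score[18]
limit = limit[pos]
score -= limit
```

4

Transformed code:
if limit >= 7 == score:
    limit = limit + 40
idx = []
for elems in pos:
    if pos > limit:
        idx.append(limit)
if 28 < limit:
    pos = 24
    limit = 34
score = score + score
handle(pos)
limit = g
limit = score[18]
limit = limit[pos]
score = score - limit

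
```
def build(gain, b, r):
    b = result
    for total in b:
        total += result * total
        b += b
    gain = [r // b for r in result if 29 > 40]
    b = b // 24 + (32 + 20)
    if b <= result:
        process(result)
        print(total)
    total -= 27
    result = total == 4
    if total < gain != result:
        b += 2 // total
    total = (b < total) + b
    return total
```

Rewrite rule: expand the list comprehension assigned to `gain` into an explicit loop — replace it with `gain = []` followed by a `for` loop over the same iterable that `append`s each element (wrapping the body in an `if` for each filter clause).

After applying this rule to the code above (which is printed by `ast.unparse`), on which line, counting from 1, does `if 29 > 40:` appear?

8

Transformed code:
def build(gain, b, r):
    b = result
    for total in b:
        total += result * total
        b += b
    gain = []
    for r in result:
        if 29 > 40:
            gain.append(r // b)
    b = b // 24 + (32 + 20)
    if b <= result:
        process(result)
        print(total)
    total -= 27
    result = total == 4
    if total < gain != result:
        b += 2 // total
    total = (b < total) + b
    return total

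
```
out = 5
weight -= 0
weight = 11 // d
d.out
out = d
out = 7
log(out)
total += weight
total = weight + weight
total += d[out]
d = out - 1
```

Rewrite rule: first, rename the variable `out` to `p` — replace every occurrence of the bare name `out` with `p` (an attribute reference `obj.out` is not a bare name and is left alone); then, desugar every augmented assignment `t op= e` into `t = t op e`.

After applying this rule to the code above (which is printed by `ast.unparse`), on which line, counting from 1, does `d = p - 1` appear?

11

Transformed code:
p = 5
weight = weight - 0
weight = 11 // d
d.out
p = d
p = 7
log(p)
total = total + weight
total = weight + weight
total = total + d[p]
d = p - 1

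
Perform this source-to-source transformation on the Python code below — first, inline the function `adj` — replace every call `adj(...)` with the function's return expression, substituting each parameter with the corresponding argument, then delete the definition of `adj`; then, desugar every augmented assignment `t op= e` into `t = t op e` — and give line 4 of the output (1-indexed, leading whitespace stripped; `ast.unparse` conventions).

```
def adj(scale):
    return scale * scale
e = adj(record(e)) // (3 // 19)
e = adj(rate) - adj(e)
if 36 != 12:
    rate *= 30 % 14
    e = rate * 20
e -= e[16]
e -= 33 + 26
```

rate = rate * (30 % 14)

Transformed code:
e = record(e) * record(e) // (3 // 19)
e = rate * rate - e * e
if 36 != 12:
    rate = rate * (30 % 14)
    e = rate * 20
e = e - e[16]
e = e - (33 + 26)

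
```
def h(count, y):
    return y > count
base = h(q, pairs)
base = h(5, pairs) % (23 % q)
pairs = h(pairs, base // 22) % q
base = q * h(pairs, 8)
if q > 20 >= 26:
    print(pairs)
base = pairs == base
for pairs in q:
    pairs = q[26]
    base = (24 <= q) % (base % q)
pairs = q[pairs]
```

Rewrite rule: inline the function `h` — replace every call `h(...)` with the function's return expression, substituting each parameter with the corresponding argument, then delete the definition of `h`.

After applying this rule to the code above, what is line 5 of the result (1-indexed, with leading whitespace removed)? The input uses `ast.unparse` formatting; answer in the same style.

Transformed code:
base = pairs > q
base = (pairs > 5) % (23 % q)
pairs = (base // 22 > pairs) % q
base = q * (8 > pairs)
if q > 20 >= 26:
    print(pairs)
base = pairs == base
for pairs in q:
    pairs = q[26]
    base = (24 <= q) % (base % q)
pairs = q[pairs]

if q > 20 >= 26:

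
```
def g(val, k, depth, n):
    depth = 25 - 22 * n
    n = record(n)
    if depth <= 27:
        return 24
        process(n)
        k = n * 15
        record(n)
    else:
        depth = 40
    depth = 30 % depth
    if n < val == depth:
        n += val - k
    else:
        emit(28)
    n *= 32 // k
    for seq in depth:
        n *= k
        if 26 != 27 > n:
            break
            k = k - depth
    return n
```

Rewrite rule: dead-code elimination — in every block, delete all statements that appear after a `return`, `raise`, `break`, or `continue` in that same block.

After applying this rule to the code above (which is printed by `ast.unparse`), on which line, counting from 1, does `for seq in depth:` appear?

Transformed code:
def g(val, k, depth, n):
    depth = 25 - 22 * n
    n = record(n)
    if depth <= 27:
        return 24
    else:
        depth = 40
    depth = 30 % depth
    if n < val == depth:
        n += val - k
    else:
        emit(28)
    n *= 32 // k
    for seq in depth:
        n *= k
        if 26 != 27 > n:
            break
    return n

14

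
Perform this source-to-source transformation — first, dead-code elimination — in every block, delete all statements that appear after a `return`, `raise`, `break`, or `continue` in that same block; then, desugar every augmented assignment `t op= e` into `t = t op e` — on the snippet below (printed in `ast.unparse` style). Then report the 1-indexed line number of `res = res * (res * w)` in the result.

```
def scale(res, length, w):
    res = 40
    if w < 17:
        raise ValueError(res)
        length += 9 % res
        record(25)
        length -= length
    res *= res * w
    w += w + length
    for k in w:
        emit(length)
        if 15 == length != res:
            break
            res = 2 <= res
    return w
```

Transformed code:
def scale(res, length, w):
    res = 40
    if w < 17:
        raise ValueError(res)
    res = res * (res * w)
    w = w + (w + length)
    for k in w:
        emit(length)
        if 15 == length != res:
            break
    return w

5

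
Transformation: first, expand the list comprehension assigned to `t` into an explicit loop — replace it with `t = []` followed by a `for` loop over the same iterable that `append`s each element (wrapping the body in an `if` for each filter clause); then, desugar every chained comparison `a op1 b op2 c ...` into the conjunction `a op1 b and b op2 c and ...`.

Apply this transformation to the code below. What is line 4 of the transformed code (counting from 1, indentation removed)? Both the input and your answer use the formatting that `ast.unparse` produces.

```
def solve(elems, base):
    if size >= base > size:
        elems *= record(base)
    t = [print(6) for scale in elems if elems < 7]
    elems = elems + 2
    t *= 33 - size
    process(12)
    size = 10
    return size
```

t = []

Transformed code:
def solve(elems, base):
    if size >= base and base > size:
        elems *= record(base)
    t = []
    for scale in elems:
        if elems < 7:
            t.append(print(6))
    elems = elems + 2
    t *= 33 - size
    process(12)
    size = 10
    return size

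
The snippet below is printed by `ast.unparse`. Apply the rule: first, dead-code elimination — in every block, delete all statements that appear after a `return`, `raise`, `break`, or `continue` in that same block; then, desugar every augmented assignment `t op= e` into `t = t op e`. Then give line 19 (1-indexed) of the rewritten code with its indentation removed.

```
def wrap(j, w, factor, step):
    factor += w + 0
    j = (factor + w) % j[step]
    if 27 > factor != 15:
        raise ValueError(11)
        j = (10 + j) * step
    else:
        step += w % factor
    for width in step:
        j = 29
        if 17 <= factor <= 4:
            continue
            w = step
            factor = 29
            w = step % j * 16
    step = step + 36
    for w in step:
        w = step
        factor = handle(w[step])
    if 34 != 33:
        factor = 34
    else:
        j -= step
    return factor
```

Transformed code:
def wrap(j, w, factor, step):
    factor = factor + (w + 0)
    j = (factor + w) % j[step]
    if 27 > factor != 15:
        raise ValueError(11)
    else:
        step = step + w % factor
    for width in step:
        j = 29
        if 17 <= factor <= 4:
            continue
    step = step + 36
    for w in step:
        w = step
        factor = handle(w[step])
    if 34 != 33:
        factor = 34
    else:
        j = j - step
    return factor

j = j - step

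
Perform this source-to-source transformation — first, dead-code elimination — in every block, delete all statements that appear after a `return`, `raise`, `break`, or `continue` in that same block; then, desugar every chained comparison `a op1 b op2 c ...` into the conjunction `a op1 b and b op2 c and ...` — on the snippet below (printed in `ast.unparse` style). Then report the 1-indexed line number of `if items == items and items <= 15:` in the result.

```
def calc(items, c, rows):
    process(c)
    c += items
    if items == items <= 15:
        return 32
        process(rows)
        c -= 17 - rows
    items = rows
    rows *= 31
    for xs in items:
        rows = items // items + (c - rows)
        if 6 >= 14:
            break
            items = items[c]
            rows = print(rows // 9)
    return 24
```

Transformed code:
def calc(items, c, rows):
    process(c)
    c += items
    if items == items and items <= 15:
        return 32
    items = rows
    rows *= 31
    for xs in items:
        rows = items // items + (c - rows)
        if 6 >= 14:
            break
    return 24

4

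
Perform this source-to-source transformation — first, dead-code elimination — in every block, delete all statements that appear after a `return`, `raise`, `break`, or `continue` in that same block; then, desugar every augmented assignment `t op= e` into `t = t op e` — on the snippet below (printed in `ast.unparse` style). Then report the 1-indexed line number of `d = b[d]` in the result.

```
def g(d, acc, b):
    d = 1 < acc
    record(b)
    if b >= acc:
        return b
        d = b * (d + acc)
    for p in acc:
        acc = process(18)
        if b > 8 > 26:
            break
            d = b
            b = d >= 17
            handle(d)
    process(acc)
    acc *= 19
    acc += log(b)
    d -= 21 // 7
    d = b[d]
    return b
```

Transformed code:
def g(d, acc, b):
    d = 1 < acc
    record(b)
    if b >= acc:
        return b
    for p in acc:
        acc = process(18)
        if b > 8 > 26:
            break
    process(acc)
    acc = acc * 19
    acc = acc + log(b)
    d = d - 21 // 7
    d = b[d]
    return b

14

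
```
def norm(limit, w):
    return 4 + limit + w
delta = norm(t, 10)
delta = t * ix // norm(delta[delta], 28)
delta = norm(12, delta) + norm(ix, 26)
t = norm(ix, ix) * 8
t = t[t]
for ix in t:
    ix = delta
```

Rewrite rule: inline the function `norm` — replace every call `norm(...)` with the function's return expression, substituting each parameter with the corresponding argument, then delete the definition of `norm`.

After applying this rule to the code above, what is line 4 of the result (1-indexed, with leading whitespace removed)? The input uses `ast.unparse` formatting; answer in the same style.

Transformed code:
delta = 4 + t + 10
delta = t * ix // (4 + delta[delta] + 28)
delta = 4 + 12 + delta + (4 + ix + 26)
t = (4 + ix + ix) * 8
t = t[t]
for ix in t:
    ix = delta

t = (4 + ix + ix) * 8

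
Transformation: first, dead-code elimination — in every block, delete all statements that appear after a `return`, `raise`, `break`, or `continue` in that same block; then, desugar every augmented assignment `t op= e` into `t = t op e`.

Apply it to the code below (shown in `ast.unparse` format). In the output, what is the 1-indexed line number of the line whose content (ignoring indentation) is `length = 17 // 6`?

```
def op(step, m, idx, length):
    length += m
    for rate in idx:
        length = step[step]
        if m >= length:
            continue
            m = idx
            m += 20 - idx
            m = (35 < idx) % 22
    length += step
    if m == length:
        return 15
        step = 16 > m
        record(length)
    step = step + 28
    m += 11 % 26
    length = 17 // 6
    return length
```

12

Transformed code:
def op(step, m, idx, length):
    length = length + m
    for rate in idx:
        length = step[step]
        if m >= length:
            continue
    length = length + step
    if m == length:
        return 15
    step = step + 28
    m = m + 11 % 26
    length = 17 // 6
    return length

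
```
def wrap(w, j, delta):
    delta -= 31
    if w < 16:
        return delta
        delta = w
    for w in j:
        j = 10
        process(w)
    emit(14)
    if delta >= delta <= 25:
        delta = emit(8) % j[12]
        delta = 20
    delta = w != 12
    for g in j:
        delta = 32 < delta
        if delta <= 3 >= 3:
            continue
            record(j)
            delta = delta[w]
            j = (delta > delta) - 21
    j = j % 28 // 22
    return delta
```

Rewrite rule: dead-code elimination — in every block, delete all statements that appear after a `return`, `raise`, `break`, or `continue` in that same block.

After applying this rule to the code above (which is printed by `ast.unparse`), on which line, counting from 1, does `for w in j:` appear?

Transformed code:
def wrap(w, j, delta):
    delta -= 31
    if w < 16:
        return delta
    for w in j:
        j = 10
        process(w)
    emit(14)
    if delta >= delta <= 25:
        delta = emit(8) % j[12]
        delta = 20
    delta = w != 12
    for g in j:
        delta = 32 < delta
        if delta <= 3 >= 3:
            continue
    j = j % 28 // 22
    return delta

5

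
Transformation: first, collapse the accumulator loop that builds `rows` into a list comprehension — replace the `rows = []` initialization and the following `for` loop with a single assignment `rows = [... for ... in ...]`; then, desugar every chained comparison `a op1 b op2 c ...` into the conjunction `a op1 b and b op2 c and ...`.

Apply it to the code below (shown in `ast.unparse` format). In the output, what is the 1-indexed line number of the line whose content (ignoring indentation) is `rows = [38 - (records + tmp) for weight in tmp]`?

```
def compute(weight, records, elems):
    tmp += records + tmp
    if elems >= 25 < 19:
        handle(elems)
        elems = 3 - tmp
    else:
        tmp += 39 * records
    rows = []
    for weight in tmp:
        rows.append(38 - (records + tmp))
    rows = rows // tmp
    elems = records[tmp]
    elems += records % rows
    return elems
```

Transformed code:
def compute(weight, records, elems):
    tmp += records + tmp
    if elems >= 25 and 25 < 19:
        handle(elems)
        elems = 3 - tmp
    else:
        tmp += 39 * records
    rows = [38 - (records + tmp) for weight in tmp]
    rows = rows // tmp
    elems = records[tmp]
    elems += records % rows
    return elems

8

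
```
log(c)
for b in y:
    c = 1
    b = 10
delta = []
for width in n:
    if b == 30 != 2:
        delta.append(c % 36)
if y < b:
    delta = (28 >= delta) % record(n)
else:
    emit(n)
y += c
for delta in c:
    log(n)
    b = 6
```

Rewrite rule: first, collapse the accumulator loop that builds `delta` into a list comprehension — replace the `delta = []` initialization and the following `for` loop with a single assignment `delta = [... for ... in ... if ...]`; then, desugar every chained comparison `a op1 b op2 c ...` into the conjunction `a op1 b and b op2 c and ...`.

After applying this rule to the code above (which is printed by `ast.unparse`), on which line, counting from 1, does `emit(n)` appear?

9

Transformed code:
log(c)
for b in y:
    c = 1
    b = 10
delta = [c % 36 for width in n if b == 30 and 30 != 2]
if y < b:
    delta = (28 >= delta) % record(n)
else:
    emit(n)
y += c
for delta in c:
    log(n)
    b = 6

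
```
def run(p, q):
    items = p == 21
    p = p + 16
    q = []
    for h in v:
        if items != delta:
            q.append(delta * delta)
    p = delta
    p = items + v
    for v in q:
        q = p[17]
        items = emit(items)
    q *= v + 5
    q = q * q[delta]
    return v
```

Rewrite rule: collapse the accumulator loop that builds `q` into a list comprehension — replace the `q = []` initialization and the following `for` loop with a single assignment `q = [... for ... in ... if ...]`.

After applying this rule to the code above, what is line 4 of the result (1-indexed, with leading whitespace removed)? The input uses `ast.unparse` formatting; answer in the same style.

Transformed code:
def run(p, q):
    items = p == 21
    p = p + 16
    q = [delta * delta for h in v if items != delta]
    p = delta
    p = items + v
    for v in q:
        q = p[17]
        items = emit(items)
    q *= v + 5
    q = q * q[delta]
    return v

q = [delta * delta for h in v if items != delta]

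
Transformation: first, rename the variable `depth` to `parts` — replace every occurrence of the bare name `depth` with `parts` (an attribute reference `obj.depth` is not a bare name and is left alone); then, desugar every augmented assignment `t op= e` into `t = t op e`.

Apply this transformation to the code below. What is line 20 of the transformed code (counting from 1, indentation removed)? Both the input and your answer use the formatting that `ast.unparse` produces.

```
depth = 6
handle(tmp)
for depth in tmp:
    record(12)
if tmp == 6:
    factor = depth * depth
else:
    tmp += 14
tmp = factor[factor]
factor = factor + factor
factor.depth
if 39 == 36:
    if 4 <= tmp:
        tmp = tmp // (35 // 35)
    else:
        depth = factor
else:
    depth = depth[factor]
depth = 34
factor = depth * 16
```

factor = parts * 16

Transformed code:
parts = 6
handle(tmp)
for parts in tmp:
    record(12)
if tmp == 6:
    factor = parts * parts
else:
    tmp = tmp + 14
tmp = factor[factor]
factor = factor + factor
factor.depth
if 39 == 36:
    if 4 <= tmp:
        tmp = tmp // (35 // 35)
    else:
        parts = factor
else:
    parts = parts[factor]
parts = 34
factor = parts * 16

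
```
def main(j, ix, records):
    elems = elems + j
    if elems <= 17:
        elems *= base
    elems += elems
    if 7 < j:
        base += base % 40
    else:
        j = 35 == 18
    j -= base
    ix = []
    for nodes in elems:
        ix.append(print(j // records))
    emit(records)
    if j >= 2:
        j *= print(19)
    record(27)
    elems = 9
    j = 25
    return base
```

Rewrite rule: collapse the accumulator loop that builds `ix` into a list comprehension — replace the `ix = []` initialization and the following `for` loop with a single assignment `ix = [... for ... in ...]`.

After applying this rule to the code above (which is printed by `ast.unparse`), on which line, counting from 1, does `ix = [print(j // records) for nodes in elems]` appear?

11

Transformed code:
def main(j, ix, records):
    elems = elems + j
    if elems <= 17:
        elems *= base
    elems += elems
    if 7 < j:
        base += base % 40
    else:
        j = 35 == 18
    j -= base
    ix = [print(j // records) for nodes in elems]
    emit(records)
    if j >= 2:
        j *= print(19)
    record(27)
    elems = 9
    j = 25
    return base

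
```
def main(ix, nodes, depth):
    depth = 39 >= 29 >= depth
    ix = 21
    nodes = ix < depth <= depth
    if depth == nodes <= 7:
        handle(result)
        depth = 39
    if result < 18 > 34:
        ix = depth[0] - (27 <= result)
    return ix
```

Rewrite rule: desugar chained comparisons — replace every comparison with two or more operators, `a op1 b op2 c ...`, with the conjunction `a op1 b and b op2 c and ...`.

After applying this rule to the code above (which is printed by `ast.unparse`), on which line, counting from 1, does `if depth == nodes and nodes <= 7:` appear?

Transformed code:
def main(ix, nodes, depth):
    depth = 39 >= 29 and 29 >= depth
    ix = 21
    nodes = ix < depth and depth <= depth
    if depth == nodes and nodes <= 7:
        handle(result)
        depth = 39
    if result < 18 and 18 > 34:
        ix = depth[0] - (27 <= result)
    return ix

5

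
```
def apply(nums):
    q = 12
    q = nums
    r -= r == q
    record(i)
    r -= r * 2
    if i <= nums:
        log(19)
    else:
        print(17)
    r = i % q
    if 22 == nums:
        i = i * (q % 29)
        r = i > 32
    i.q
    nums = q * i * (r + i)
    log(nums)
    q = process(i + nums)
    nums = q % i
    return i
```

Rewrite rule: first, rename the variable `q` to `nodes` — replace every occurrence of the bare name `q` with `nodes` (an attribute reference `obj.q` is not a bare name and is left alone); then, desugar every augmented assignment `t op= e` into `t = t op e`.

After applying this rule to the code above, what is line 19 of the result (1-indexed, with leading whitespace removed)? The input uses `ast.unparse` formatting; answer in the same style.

Transformed code:
def apply(nums):
    nodes = 12
    nodes = nums
    r = r - (r == nodes)
    record(i)
    r = r - r * 2
    if i <= nums:
        log(19)
    else:
        print(17)
    r = i % nodes
    if 22 == nums:
        i = i * (nodes % 29)
        r = i > 32
    i.q
    nums = nodes * i * (r + i)
    log(nums)
    nodes = process(i + nums)
    nums = nodes % i
    return i

nums = nodes % i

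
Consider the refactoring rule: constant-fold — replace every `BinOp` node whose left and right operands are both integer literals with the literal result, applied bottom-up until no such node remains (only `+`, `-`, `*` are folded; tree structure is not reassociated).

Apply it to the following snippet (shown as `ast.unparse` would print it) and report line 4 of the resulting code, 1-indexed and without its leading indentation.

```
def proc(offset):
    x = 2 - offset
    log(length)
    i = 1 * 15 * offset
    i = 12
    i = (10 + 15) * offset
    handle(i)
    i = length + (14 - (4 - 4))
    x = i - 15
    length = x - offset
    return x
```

i = 15 * offset

Transformed code:
def proc(offset):
    x = 2 - offset
    log(length)
    i = 15 * offset
    i = 12
    i = 25 * offset
    handle(i)
    i = length + 14
    x = i - 15
    length = x - offset
    return x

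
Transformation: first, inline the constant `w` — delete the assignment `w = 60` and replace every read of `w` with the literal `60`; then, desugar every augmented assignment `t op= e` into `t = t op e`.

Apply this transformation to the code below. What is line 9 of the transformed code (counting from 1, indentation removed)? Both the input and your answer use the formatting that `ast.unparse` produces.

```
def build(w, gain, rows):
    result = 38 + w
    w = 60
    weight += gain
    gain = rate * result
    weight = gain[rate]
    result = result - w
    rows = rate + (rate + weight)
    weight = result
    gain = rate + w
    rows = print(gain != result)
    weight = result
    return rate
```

gain = rate + 60

Transformed code:
def build(w, gain, rows):
    result = 38 + 60
    weight = weight + gain
    gain = rate * result
    weight = gain[rate]
    result = result - 60
    rows = rate + (rate + weight)
    weight = result
    gain = rate + 60
    rows = print(gain != result)
    weight = result
    return rate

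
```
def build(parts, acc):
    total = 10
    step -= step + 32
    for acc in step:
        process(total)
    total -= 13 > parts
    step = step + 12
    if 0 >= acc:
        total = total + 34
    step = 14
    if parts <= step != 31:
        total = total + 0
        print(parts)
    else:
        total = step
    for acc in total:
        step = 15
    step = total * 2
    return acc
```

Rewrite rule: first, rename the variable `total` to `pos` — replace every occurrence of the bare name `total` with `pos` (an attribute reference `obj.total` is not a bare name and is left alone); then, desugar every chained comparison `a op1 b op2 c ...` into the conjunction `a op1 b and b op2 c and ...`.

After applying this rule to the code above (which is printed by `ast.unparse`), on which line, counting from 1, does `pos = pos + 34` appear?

9

Transformed code:
def build(parts, acc):
    pos = 10
    step -= step + 32
    for acc in step:
        process(pos)
    pos -= 13 > parts
    step = step + 12
    if 0 >= acc:
        pos = pos + 34
    step = 14
    if parts <= step and step != 31:
        pos = pos + 0
        print(parts)
    else:
        pos = step
    for acc in pos:
        step = 15
    step = pos * 2
    return acc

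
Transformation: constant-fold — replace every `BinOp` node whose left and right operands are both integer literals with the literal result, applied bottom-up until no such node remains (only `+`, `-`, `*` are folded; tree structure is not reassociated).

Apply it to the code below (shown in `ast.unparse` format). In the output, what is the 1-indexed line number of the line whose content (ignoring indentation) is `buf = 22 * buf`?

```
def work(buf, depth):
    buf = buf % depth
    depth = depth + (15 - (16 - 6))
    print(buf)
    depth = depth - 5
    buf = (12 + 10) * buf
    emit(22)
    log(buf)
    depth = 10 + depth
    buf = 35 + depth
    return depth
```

Transformed code:
def work(buf, depth):
    buf = buf % depth
    depth = depth + 5
    print(buf)
    depth = depth - 5
    buf = 22 * buf
    emit(22)
    log(buf)
    depth = 10 + depth
    buf = 35 + depth
    return depth

6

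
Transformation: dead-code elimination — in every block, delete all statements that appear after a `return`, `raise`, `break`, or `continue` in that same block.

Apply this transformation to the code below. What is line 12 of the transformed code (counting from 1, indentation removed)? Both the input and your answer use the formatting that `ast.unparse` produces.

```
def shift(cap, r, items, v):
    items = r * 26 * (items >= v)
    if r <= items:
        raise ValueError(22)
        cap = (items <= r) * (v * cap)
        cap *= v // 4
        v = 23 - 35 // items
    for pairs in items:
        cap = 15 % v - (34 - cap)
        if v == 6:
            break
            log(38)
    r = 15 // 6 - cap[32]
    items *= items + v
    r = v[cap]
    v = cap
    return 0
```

v = cap

Transformed code:
def shift(cap, r, items, v):
    items = r * 26 * (items >= v)
    if r <= items:
        raise ValueError(22)
    for pairs in items:
        cap = 15 % v - (34 - cap)
        if v == 6:
            break
    r = 15 // 6 - cap[32]
    items *= items + v
    r = v[cap]
    v = cap
    return 0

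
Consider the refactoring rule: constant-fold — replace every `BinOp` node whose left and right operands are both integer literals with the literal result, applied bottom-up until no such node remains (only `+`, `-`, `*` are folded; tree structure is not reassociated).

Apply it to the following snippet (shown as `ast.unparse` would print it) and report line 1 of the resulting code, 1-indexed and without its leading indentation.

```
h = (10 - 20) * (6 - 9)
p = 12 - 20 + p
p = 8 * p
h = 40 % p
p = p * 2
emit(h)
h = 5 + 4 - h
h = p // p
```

h = 30

Transformed code:
h = 30
p = -8 + p
p = 8 * p
h = 40 % p
p = p * 2
emit(h)
h = 9 - h
h = p // p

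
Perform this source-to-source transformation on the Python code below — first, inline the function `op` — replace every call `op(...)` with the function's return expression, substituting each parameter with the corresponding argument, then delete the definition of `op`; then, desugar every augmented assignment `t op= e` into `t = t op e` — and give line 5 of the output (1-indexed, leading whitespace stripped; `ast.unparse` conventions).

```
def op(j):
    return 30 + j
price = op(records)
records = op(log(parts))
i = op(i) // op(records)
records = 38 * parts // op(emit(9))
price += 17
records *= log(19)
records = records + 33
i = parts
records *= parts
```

price = price + 17

Transformed code:
price = 30 + records
records = 30 + log(parts)
i = (30 + i) // (30 + records)
records = 38 * parts // (30 + emit(9))
price = price + 17
records = records * log(19)
records = records + 33
i = parts
records = records * parts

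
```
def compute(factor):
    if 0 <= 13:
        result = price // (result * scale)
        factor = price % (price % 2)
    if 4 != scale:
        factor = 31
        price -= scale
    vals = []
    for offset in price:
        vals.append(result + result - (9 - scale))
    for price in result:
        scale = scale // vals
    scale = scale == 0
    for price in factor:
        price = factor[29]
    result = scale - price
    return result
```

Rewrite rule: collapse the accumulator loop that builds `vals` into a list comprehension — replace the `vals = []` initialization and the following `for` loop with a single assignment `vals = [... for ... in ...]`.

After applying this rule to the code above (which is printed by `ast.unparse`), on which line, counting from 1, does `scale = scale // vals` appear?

Transformed code:
def compute(factor):
    if 0 <= 13:
        result = price // (result * scale)
        factor = price % (price % 2)
    if 4 != scale:
        factor = 31
        price -= scale
    vals = [result + result - (9 - scale) for offset in price]
    for price in result:
        scale = scale // vals
    scale = scale == 0
    for price in factor:
        price = factor[29]
    result = scale - price
    return result

10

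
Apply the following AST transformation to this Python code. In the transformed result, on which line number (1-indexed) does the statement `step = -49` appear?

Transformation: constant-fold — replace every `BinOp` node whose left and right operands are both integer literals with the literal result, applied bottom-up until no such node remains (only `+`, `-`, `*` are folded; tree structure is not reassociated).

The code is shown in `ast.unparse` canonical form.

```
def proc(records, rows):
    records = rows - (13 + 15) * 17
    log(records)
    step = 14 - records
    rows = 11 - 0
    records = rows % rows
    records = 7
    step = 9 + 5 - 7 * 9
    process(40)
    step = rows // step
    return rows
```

8

Transformed code:
def proc(records, rows):
    records = rows - 476
    log(records)
    step = 14 - records
    rows = 11
    records = rows % rows
    records = 7
    step = -49
    process(40)
    step = rows // step
    return rows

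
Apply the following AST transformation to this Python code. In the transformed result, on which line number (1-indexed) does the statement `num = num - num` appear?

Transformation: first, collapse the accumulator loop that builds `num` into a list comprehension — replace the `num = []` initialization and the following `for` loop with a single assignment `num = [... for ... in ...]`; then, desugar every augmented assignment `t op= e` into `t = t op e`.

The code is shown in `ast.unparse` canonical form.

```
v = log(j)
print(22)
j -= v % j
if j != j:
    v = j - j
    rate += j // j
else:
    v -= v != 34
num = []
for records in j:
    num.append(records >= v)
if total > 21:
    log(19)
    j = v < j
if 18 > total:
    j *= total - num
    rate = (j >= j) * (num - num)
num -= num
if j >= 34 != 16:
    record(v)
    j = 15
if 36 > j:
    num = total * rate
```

16

Transformed code:
v = log(j)
print(22)
j = j - v % j
if j != j:
    v = j - j
    rate = rate + j // j
else:
    v = v - (v != 34)
num = [records >= v for records in j]
if total > 21:
    log(19)
    j = v < j
if 18 > total:
    j = j * (total - num)
    rate = (j >= j) * (num - num)
num = num - num
if j >= 34 != 16:
    record(v)
    j = 15
if 36 > j:
    num = total * rate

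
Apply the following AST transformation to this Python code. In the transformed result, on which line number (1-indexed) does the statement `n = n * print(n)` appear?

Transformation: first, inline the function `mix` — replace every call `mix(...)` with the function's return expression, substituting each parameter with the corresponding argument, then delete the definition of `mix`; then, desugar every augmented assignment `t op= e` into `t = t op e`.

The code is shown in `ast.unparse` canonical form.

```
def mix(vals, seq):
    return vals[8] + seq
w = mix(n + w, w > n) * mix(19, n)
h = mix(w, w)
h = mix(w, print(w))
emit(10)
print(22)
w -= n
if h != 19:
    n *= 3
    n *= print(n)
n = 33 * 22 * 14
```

Transformed code:
w = ((n + w)[8] + (w > n)) * (19[8] + n)
h = w[8] + w
h = w[8] + print(w)
emit(10)
print(22)
w = w - n
if h != 19:
    n = n * 3
    n = n * print(n)
n = 33 * 22 * 14

9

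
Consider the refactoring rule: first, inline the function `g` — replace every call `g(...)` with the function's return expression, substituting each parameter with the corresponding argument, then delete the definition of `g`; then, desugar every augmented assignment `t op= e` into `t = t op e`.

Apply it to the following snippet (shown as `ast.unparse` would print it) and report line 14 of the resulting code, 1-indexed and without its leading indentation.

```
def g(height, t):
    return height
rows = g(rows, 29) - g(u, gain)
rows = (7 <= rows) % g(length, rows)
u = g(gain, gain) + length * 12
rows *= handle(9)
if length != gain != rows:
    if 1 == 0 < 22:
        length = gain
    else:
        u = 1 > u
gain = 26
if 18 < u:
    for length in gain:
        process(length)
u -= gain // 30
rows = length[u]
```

Transformed code:
rows = rows - u
rows = (7 <= rows) % length
u = gain + length * 12
rows = rows * handle(9)
if length != gain != rows:
    if 1 == 0 < 22:
        length = gain
    else:
        u = 1 > u
gain = 26
if 18 < u:
    for length in gain:
        process(length)
u = u - gain // 30
rows = length[u]

u = u - gain // 30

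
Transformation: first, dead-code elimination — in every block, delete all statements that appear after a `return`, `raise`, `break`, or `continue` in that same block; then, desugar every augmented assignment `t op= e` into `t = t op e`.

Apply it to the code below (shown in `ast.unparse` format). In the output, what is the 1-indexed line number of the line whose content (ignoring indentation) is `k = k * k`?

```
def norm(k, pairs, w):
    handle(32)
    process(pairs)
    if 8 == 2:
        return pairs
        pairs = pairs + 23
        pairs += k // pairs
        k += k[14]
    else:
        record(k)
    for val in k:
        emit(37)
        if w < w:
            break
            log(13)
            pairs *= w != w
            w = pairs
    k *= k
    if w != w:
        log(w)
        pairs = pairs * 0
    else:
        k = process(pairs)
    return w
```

Transformed code:
def norm(k, pairs, w):
    handle(32)
    process(pairs)
    if 8 == 2:
        return pairs
    else:
        record(k)
    for val in k:
        emit(37)
        if w < w:
            break
    k = k * k
    if w != w:
        log(w)
        pairs = pairs * 0
    else:
        k = process(pairs)
    return w

12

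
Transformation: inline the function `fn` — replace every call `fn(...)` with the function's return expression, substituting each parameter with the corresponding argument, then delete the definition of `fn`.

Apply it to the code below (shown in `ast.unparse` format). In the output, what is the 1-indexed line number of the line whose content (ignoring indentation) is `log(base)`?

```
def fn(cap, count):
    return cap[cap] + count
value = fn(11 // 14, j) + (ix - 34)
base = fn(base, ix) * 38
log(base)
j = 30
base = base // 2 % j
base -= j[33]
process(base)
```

3

Transformed code:
value = (11 // 14)[11 // 14] + j + (ix - 34)
base = (base[base] + ix) * 38
log(base)
j = 30
base = base // 2 % j
base -= j[33]
process(base)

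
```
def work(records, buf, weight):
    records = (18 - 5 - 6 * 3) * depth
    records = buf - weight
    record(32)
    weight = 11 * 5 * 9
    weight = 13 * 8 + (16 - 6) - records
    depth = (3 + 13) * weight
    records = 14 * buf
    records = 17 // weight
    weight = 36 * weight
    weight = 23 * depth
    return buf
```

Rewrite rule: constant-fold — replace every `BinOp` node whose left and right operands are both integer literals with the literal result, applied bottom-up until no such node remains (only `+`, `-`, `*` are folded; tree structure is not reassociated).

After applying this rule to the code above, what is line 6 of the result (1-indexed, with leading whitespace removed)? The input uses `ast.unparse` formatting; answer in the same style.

weight = 114 - records

Transformed code:
def work(records, buf, weight):
    records = -5 * depth
    records = buf - weight
    record(32)
    weight = 495
    weight = 114 - records
    depth = 16 * weight
    records = 14 * buf
    records = 17 // weight
    weight = 36 * weight
    weight = 23 * depth
    return buf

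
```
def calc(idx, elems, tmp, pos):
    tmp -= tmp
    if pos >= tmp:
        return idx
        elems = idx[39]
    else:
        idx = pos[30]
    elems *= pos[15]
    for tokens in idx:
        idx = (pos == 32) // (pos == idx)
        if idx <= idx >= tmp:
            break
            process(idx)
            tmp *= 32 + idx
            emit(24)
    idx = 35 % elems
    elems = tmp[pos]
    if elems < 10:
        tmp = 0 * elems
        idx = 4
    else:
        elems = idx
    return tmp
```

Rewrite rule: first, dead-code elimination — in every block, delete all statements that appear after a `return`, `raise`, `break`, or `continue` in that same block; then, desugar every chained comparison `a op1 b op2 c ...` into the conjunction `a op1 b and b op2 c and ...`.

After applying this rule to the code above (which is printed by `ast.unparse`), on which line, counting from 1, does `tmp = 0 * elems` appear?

Transformed code:
def calc(idx, elems, tmp, pos):
    tmp -= tmp
    if pos >= tmp:
        return idx
    else:
        idx = pos[30]
    elems *= pos[15]
    for tokens in idx:
        idx = (pos == 32) // (pos == idx)
        if idx <= idx and idx >= tmp:
            break
    idx = 35 % elems
    elems = tmp[pos]
    if elems < 10:
        tmp = 0 * elems
        idx = 4
    else:
        elems = idx
    return tmp

15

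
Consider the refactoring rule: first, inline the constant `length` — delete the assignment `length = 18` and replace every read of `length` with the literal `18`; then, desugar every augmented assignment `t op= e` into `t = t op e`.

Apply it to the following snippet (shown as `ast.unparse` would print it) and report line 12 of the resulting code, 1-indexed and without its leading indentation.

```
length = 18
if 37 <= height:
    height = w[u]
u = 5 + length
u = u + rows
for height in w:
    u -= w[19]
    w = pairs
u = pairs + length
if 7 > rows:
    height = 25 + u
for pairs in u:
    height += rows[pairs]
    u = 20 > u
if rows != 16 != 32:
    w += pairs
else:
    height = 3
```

height = height + rows[pairs]

Transformed code:
if 37 <= height:
    height = w[u]
u = 5 + 18
u = u + rows
for height in w:
    u = u - w[19]
    w = pairs
u = pairs + 18
if 7 > rows:
    height = 25 + u
for pairs in u:
    height = height + rows[pairs]
    u = 20 > u
if rows != 16 != 32:
    w = w + pairs
else:
    height = 3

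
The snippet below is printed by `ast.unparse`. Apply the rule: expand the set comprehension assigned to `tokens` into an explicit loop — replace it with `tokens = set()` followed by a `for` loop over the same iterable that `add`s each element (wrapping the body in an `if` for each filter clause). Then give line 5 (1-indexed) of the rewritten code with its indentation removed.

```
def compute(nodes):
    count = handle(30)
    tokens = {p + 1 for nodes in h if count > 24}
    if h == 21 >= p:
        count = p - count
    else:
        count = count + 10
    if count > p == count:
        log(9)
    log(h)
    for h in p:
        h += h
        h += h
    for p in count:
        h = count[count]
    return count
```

if count > 24:

Transformed code:
def compute(nodes):
    count = handle(30)
    tokens = set()
    for nodes in h:
        if count > 24:
            tokens.add(p + 1)
    if h == 21 >= p:
        count = p - count
    else:
        count = count + 10
    if count > p == count:
        log(9)
    log(h)
    for h in p:
        h += h
        h += h
    for p in count:
        h = count[count]
    return count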